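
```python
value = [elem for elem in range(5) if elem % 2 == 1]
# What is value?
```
Trace:
  elem=0
  elem=1
  elem=2
  elem=3
  elem=4
  value=[1, 3]

Final answer: [1, 3]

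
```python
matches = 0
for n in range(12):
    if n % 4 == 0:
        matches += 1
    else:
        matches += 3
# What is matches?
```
Trace:
  matches=0
  matches=1, n=0
  matches=4, n=1
  matches=7, n=2
  matches=10, n=3
  matches=11, n=4
  matches=14, n=5
  matches=17, n=6
  matches=20, n=7
  matches=21, n=8
  matches=24, n=9
  matches=27, n=10
  matches=30, n=11

Final answer: 30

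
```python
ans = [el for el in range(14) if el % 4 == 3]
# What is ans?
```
Trace:
  el=0
  el=1
  el=2
  el=3
  el=4
  el=5
  el=6
  el=7
  el=8
  el=9
  el=10
  el=11
  el=12
  el=13
  ans=[3, 7, 11]

Final answer: [3, 7, 11]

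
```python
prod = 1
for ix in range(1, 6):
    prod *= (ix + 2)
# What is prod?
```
Trace:
  prod=1
  prod=3, ix=1
  prod=12, ix=2
  prod=60, ix=3
  prod=360, ix=4
  prod=2520, ix=5

Final answer: 2520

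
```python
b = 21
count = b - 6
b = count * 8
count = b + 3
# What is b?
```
Trace:
  b=21
  b=21, count=15
  b=120, count=15
  b=120, count=123

Final answer: 120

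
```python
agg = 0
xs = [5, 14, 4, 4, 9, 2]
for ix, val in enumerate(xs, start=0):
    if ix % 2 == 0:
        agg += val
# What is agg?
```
Trace:
  agg=0
  agg=5, ix=0, val=5
  agg=5, ix=1, val=14
  agg=9, ix=2, val=4
  agg=9, ix=3, val=4
  agg=18, ix=4, val=9
  agg=18, ix=5, val=2

Final answer: 18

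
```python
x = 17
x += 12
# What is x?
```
Trace:
  x=17
  x=29

Final answer: 29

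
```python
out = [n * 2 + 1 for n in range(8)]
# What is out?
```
Trace:
  n=0
  n=1
  n=2
  n=3
  n=4
  n=5
  n=6
  n=7
  out=[1, 3, 5, 7, 9, 11, 13, 15]

Final answer: [1, 3, 5, 7, 9, 11, 13, 15]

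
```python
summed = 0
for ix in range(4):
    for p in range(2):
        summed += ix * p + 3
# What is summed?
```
Trace:
  summed=0
  summed=3, ix=0, p=0
  summed=6, ix=0, p=1
  summed=9, ix=1, p=0
  summed=13, ix=1, p=1
  summed=16, ix=2, p=0
  summed=21, ix=2, p=1
  summed=24, ix=3, p=0
  summed=30, ix=3, p=1

Final answer: 30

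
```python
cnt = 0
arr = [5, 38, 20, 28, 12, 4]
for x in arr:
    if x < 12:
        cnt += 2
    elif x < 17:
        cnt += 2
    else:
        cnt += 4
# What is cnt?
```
Trace:
  cnt=0
  cnt=2, x=5
  cnt=6, x=38
  cnt=10, x=20
  cnt=14, x=28
  cnt=16, x=12
  cnt=18, x=4

Final answer: 18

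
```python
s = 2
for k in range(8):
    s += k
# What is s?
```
Trace:
  s=2
  s=2, k=0
  s=3, k=1
  s=5, k=2
  s=8, k=3
  s=12, k=4
  s=17, k=5
  s=23, k=6
  s=30, k=7

Final answer: 30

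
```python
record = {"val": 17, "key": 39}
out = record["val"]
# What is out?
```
Trace:
  record={'val': 17, 'key': 39}
  record={'val': 17, 'key': 39}, out=17

Final answer: 17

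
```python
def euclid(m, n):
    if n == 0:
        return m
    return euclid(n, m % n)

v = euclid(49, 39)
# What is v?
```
Call trace:
euclid(m=49, n=39)
  euclid(m=39, n=10)
    euclid(m=10, n=9)
      euclid(m=9, n=1)
        euclid(m=1, n=0)
        -> return 1
      -> return 1
    -> return 1
  -> return 1
-> return 1

Final answer: 1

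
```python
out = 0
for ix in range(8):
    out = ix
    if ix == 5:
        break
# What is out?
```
Trace:
  out=0
  out=0, ix=0
  out=1, ix=1
  out=2, ix=2
  out=3, ix=3
  out=4, ix=4
  out=5, ix=5

Final answer: 5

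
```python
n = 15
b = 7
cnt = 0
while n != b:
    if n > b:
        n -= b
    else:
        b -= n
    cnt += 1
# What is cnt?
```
Trace:
  n=15
  n=15, b=7
  n=15, b=7, cnt=0
  n=8, b=7, cnt=1
  n=1, b=7, cnt=2
  n=1, b=6, cnt=3
  n=1, b=5, cnt=4
  n=1, b=4, cnt=5
  n=1, b=3, cnt=6
  n=1, b=2, cnt=7
  n=1, b=1, cnt=8

Final answer: 8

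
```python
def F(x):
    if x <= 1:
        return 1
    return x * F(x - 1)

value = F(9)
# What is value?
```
Call trace:
F(x=9)
  F(x=8)
    F(x=7)
      F(x=6)
        F(x=5)
          F(x=4)
            F(x=3)
              F(x=2)
                F(x=1)
                -> return 1
              -> return 2
            -> return 6
          -> return 24
        -> return 120
      -> return 720
    -> return 5040
  -> return 40320
-> return 362880

Final answer: 362880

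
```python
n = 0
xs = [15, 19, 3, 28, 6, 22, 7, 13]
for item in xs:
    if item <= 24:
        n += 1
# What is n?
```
Trace:
  n=0
  n=1, item=15
  n=2, item=19
  n=3, item=3
  n=3, item=28
  n=4, item=6
  n=5, item=22
  n=6, item=7
  n=7, item=13

Final answer: 7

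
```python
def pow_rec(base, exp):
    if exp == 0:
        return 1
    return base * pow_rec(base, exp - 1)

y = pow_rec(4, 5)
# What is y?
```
Call trace:
pow_rec(base=4, exp=5)
  pow_rec(base=4, exp=4)
    pow_rec(base=4, exp=3)
      pow_rec(base=4, exp=2)
        pow_rec(base=4, exp=1)
          pow_rec(base=4, exp=0)
          -> return 1
        -> return 4
      -> return 16
    -> return 64
  -> return 256
-> return 1024

Final answer: 1024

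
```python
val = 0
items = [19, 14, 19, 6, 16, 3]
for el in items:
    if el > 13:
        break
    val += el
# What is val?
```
Trace:
  val=0
  val=0, el=19

Final answer: 0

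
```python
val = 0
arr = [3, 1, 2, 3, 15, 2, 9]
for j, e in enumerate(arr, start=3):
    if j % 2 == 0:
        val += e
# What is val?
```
Trace:
  val=0
  val=0, j=3, e=3
  val=1, j=4, e=1
  val=1, j=5, e=2
  val=4, j=6, e=3
  val=4, j=7, e=15
  val=6, j=8, e=2
  val=6, j=9, e=9

Final answer: 6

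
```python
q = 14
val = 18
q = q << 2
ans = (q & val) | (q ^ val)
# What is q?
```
Trace:
  q=14
  q=14, val=18
  q=56, val=18
  q=56, val=18, ans=58

Final answer: 56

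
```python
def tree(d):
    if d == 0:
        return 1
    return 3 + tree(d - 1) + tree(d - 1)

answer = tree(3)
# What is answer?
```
Call trace (a repeated sub-call is expanded the first time; later identical calls just restate its return value):
tree(d=3)
  tree(d=2)
    tree(d=1)
      tree(d=0)
      -> return 1
      tree(d=0)
      -> return 1
    -> return 5
    tree(d=1) -> return 5  (same call as traced above)
  -> return 13
  tree(d=2) -> return 13  (same call as traced above)
-> return 29

Final answer: 29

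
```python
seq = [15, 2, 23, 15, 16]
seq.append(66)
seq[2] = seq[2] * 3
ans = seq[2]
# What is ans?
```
Trace:
  seq=[15, 2, 23, 15, 16]
  seq=[15, 2, 23, 15, 16, 66]
  seq=[15, 2, 69, 15, 16, 66]
  seq=[15, 2, 69, 15, 16, 66], ans=69

Final answer: 69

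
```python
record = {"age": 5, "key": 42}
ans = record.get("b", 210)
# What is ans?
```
Trace:
  record={'age': 5, 'key': 42}
  record={'age': 5, 'key': 42}, ans=210

Final answer: 210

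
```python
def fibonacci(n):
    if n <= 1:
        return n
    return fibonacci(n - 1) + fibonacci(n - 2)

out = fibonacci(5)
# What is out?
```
Call trace (a repeated sub-call is expanded the first time; later identical calls just restate its return value):
fibonacci(n=5)
  fibonacci(n=4)
    fibonacci(n=3)
      fibonacci(n=2)
        fibonacci(n=1)
        -> return 1
        fibonacci(n=0)
        -> return 0
      -> return 1
      fibonacci(n=1)
      -> return 1
    -> return 2
    fibonacci(n=2) -> return 1  (same call as traced above)
  -> return 3
  fibonacci(n=3) -> return 2  (same call as traced above)
-> return 5

Final answer: 5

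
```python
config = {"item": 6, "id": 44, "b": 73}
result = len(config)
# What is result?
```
Trace:
  config={'item': 6, 'id': 44, 'b': 73}
  config={'item': 6, 'id': 44, 'b': 73}, result=3

Final answer: 3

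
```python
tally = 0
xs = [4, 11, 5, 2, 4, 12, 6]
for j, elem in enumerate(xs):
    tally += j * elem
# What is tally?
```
Trace:
  tally=0
  tally=0, j=0, elem=4
  tally=11, j=1, elem=11
  tally=21, j=2, elem=5
  tally=27, j=3, elem=2
  tally=43, j=4, elem=4
  tally=103, j=5, elem=12
  tally=139, j=6, elem=6

Final answer: 139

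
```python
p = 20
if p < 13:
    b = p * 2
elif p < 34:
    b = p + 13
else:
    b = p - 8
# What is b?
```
Trace:
  p=20
  p=20, b=33

Final answer: 33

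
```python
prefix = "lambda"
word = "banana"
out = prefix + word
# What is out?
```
Trace:
  prefix='lambda'
  prefix='lambda', word='banana'
  prefix='lambda', word='banana', out='lambdabanana'

Final answer: 'lambdabanana'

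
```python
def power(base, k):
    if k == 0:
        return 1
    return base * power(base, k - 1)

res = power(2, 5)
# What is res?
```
Call trace:
power(base=2, k=5)
  power(base=2, k=4)
    power(base=2, k=3)
      power(base=2, k=2)
        power(base=2, k=1)
          power(base=2, k=0)
          -> return 1
        -> return 2
      -> return 4
    -> return 8
  -> return 16
-> return 32

Final answer: 32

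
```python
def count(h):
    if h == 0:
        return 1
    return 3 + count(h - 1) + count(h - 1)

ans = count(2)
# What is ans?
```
Call trace (a repeated sub-call is expanded the first time; later identical calls just restate its return value):
count(h=2)
  count(h=1)
    count(h=0)
    -> return 1
    count(h=0)
    -> return 1
  -> return 5
  count(h=1) -> return 5  (same call as traced above)
-> return 13

Final answer: 13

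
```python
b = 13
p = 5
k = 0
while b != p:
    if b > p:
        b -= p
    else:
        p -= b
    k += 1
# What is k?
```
Trace:
  b=13
  b=13, p=5
  b=13, p=5, k=0
  b=8, p=5, k=1
  b=3, p=5, k=2
  b=3, p=2, k=3
  b=1, p=2, k=4
  b=1, p=1, k=5

Final answer: 5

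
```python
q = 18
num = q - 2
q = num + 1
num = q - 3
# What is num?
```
Trace:
  q=18
  q=18, num=16
  q=17, num=16
  q=17, num=14

Final answer: 14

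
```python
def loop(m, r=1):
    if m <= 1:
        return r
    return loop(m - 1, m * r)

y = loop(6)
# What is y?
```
Call trace:
loop(m=6, r=1)
  loop(m=5, r=6)
    loop(m=4, r=30)
      loop(m=3, r=120)
        loop(m=2, r=360)
          loop(m=1, r=720)
          -> return 720
        -> return 720
      -> return 720
    -> return 720
  -> return 720
-> return 720

Final answer: 720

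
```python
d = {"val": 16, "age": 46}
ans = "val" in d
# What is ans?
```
Trace:
  d={'val': 16, 'age': 46}
  d={'val': 16, 'age': 46}, ans=True

Final answer: True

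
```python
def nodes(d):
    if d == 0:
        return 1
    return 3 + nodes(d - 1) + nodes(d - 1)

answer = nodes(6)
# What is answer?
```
Call trace (a repeated sub-call is expanded the first time; later identical calls just restate its return value):
nodes(d=6)
  nodes(d=5)
    nodes(d=4)
      nodes(d=3)
        nodes(d=2)
          nodes(d=1)
            nodes(d=0)
            -> return 1
            nodes(d=0)
            -> return 1
          -> return 5
          nodes(d=1) -> return 5  (same call as traced above)
        -> return 13
        nodes(d=2) -> return 13  (same call as traced above)
      -> return 29
      nodes(d=3) -> return 29  (same call as traced above)
    -> return 61
    nodes(d=4) -> return 61  (same call as traced above)
  -> return 125
  nodes(d=5) -> return 125  (same call as traced above)
-> return 253

Final answer: 253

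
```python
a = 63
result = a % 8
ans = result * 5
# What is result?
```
Trace:
  a=63
  a=63, result=7
  a=63, result=7, ans=35

Final answer: 7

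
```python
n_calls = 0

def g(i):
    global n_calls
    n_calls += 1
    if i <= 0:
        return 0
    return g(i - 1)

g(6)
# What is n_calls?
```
Call trace:
g(i=6)
  g(i=5)
    g(i=4)
      g(i=3)
        g(i=2)
          g(i=1)
            g(i=0)
            -> return 0
          -> return 0
        -> return 0
      -> return 0
    -> return 0
  -> return 0
-> return 0

n_calls is incremented once per call. g is entered once for each i = 6, 5, 4, 3, 2, 1, 0 (the i <= 0 call returns without recursing), i.e. 6 + 1 calls.
n_calls = 7

Final answer: 7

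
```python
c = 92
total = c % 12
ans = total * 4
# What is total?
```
Trace:
  c=92
  c=92, total=8
  c=92, total=8, ans=32

Final answer: 8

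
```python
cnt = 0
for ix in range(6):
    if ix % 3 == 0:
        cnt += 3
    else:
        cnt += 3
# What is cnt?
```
Trace:
  cnt=0
  cnt=3, ix=0
  cnt=6, ix=1
  cnt=9, ix=2
  cnt=12, ix=3
  cnt=15, ix=4
  cnt=18, ix=5

Final answer: 18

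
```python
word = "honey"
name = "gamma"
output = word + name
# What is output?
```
Trace:
  word='honey'
  word='honey', name='gamma'
  word='honey', name='gamma', output='honeygamma'

Final answer: 'honeygamma'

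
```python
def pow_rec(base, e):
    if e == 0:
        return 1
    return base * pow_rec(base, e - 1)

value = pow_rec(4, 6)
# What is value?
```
Call trace:
pow_rec(base=4, e=6)
  pow_rec(base=4, e=5)
    pow_rec(base=4, e=4)
      pow_rec(base=4, e=3)
        pow_rec(base=4, e=2)
          pow_rec(base=4, e=1)
            pow_rec(base=4, e=0)
            -> return 1
          -> return 4
        -> return 16
      -> return 64
    -> return 256
  -> return 1024
-> return 4096

Final answer: 4096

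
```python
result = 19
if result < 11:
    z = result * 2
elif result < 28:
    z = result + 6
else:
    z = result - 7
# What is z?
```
Trace:
  result=19
  result=19, z=25

Final answer: 25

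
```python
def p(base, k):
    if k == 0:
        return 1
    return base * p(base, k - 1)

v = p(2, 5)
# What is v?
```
Call trace:
p(base=2, k=5)
  p(base=2, k=4)
    p(base=2, k=3)
      p(base=2, k=2)
        p(base=2, k=1)
          p(base=2, k=0)
          -> return 1
        -> return 2
      -> return 4
    -> return 8
  -> return 16
-> return 32

Final answer: 32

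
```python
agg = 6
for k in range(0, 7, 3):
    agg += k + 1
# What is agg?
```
Trace:
  agg=6
  agg=7, k=0
  agg=11, k=3
  agg=18, k=6

Final answer: 18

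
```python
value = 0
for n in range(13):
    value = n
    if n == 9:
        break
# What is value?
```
Trace:
  value=0
  value=0, n=0
  value=1, n=1
  value=2, n=2
  value=3, n=3
  value=4, n=4
  value=5, n=5
  value=6, n=6
  value=7, n=7
  value=8, n=8
  value=9, n=9

Final answer: 9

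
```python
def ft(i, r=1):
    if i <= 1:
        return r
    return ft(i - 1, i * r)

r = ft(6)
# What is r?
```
Call trace:
ft(i=6, r=1)
  ft(i=5, r=6)
    ft(i=4, r=30)
      ft(i=3, r=120)
        ft(i=2, r=360)
          ft(i=1, r=720)
          -> return 720
        -> return 720
      -> return 720
    -> return 720
  -> return 720
-> return 720

Final answer: 720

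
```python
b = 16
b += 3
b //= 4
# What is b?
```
Trace:
  b=16
  b=19
  b=4

Final answer: 4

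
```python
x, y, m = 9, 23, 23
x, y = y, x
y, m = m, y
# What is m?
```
Trace:
  x=9, y=23, m=23
  x=23, y=9, m=23
  x=23, y=23, m=9

Final answer: 9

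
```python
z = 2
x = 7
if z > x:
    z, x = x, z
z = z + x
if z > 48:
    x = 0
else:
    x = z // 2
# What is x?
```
Trace:
  z=2
  z=2, x=7
  z=2, x=7
  z=9, x=7
  z=9, x=4

Final answer: 4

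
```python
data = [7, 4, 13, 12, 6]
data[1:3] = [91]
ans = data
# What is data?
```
Trace:
  data=[7, 4, 13, 12, 6]
  data=[7, 91, 12, 6]
  data=[7, 91, 12, 6], ans=[7, 91, 12, 6]

Final answer: [7, 91, 12, 6]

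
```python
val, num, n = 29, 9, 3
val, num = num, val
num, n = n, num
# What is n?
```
Trace:
  val=29, num=9, n=3
  val=9, num=29, n=3
  val=9, num=3, n=29

Final answer: 29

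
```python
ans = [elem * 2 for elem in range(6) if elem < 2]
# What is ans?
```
Trace:
  elem=0
  elem=1
  elem=2
  elem=3
  elem=4
  elem=5
  ans=[0, 2]

Final answer: [0, 2]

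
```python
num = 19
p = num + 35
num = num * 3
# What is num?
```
Trace:
  num=19
  num=19, p=54
  num=57, p=54

Final answer: 57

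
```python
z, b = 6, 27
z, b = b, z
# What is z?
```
Trace:
  z=6, b=27
  z=27, b=6

Final answer: 27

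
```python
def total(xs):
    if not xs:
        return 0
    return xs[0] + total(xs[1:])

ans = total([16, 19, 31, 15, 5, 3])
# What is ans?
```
Call trace:
total(xs=[16, 19, 31, 15, 5, 3])
  total(xs=[19, 31, 15, 5, 3])
    total(xs=[31, 15, 5, 3])
      total(xs=[15, 5, 3])
        total(xs=[5, 3])
          total(xs=[3])
            total(xs=[])
            -> return 0
          -> return 3
        -> return 8
      -> return 23
    -> return 54
  -> return 73
-> return 89

Final answer: 89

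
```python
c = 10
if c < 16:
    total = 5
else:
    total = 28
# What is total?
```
Trace:
  c=10
  c=10, total=5

Final answer: 5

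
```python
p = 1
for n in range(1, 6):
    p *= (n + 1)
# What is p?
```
Trace:
  p=1
  p=2, n=1
  p=6, n=2
  p=24, n=3
  p=120, n=4
  p=720, n=5

Final answer: 720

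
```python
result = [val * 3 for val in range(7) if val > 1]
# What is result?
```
Trace:
  val=0
  val=1
  val=2
  val=3
  val=4
  val=5
  val=6
  result=[6, 9, 12, 15, 18]

Final answer: [6, 9, 12, 15, 18]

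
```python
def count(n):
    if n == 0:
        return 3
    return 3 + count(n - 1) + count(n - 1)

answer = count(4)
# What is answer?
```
Call trace (a repeated sub-call is expanded the first time; later identical calls just restate its return value):
count(n=4)
  count(n=3)
    count(n=2)
      count(n=1)
        count(n=0)
        -> return 3
        count(n=0)
        -> return 3
      -> return 9
      count(n=1) -> return 9  (same call as traced above)
    -> return 21
    count(n=2) -> return 21  (same call as traced above)
  -> return 45
  count(n=3) -> return 45  (same call as traced above)
-> return 93

Final answer: 93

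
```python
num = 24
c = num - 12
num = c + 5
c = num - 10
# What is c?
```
Trace:
  num=24
  num=24, c=12
  num=17, c=12
  num=17, c=7

Final answer: 7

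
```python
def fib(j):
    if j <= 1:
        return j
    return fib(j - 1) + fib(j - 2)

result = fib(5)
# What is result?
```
Call trace (a repeated sub-call is expanded the first time; later identical calls just restate its return value):
fib(j=5)
  fib(j=4)
    fib(j=3)
      fib(j=2)
        fib(j=1)
        -> return 1
        fib(j=0)
        -> return 0
      -> return 1
      fib(j=1)
      -> return 1
    -> return 2
    fib(j=2) -> return 1  (same call as traced above)
  -> return 3
  fib(j=3) -> return 2  (same call as traced above)
-> return 5

Final answer: 5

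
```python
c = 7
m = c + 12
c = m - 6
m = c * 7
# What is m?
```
Trace:
  c=7
  c=7, m=19
  c=13, m=19
  c=13, m=91

Final answer: 91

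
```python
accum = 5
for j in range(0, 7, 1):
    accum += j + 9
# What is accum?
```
Trace:
  accum=5
  accum=14, j=0
  accum=24, j=1
  accum=35, j=2
  accum=47, j=3
  accum=60, j=4
  accum=74, j=5
  accum=89, j=6

Final answer: 89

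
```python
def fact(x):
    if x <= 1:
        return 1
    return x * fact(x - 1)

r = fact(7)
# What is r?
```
Call trace:
fact(x=7)
  fact(x=6)
    fact(x=5)
      fact(x=4)
        fact(x=3)
          fact(x=2)
            fact(x=1)
            -> return 1
          -> return 2
        -> return 6
      -> return 24
    -> return 120
  -> return 720
-> return 5040

Final answer: 5040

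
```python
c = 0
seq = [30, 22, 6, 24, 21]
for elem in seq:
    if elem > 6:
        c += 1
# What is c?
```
Trace:
  c=0
  c=1, elem=30
  c=2, elem=22
  c=2, elem=6
  c=3, elem=24
  c=4, elem=21

Final answer: 4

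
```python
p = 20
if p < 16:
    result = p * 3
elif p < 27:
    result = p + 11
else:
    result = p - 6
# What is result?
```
Trace:
  p=20
  p=20, result=31

Final answer: 31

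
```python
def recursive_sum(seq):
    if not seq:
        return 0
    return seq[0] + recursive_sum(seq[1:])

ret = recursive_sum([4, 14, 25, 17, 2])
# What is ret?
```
Call trace:
recursive_sum(seq=[4, 14, 25, 17, 2])
  recursive_sum(seq=[14, 25, 17, 2])
    recursive_sum(seq=[25, 17, 2])
      recursive_sum(seq=[17, 2])
        recursive_sum(seq=[2])
          recursive_sum(seq=[])
          -> return 0
        -> return 2
      -> return 19
    -> return 44
  -> return 58
-> return 62

Final answer: 62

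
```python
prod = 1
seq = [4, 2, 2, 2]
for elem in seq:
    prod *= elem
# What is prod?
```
Trace:
  prod=1
  prod=4, elem=4
  prod=8, elem=2
  prod=16, elem=2
  prod=32, elem=2

Final answer: 32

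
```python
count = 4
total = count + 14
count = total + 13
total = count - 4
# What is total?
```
Trace:
  count=4
  count=4, total=18
  count=31, total=18
  count=31, total=27

Final answer: 27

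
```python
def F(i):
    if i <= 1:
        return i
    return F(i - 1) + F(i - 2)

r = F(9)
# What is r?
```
Call trace (a repeated sub-call is expanded the first time; later identical calls just restate its return value):
F(i=9)
  F(i=8)
    F(i=7)
      F(i=6)
        F(i=5)
          F(i=4)
            F(i=3)
              F(i=2)
                F(i=1)
                -> return 1
                F(i=0)
                -> return 0
              -> return 1
              F(i=1)
              -> return 1
            -> return 2
            F(i=2) -> return 1  (same call as traced above)
          -> return 3
          F(i=3) -> return 2  (same call as traced above)
        -> return 5
        F(i=4) -> return 3  (same call as traced above)
      -> return 8
      F(i=5) -> return 5  (same call as traced above)
    -> return 13
    F(i=6) -> return 8  (same call as traced above)
  -> return 21
  F(i=7) -> return 13  (same call as traced above)
-> return 34

Final answer: 34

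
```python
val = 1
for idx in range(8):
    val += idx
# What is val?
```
Trace:
  val=1
  val=1, idx=0
  val=2, idx=1
  val=4, idx=2
  val=7, idx=3
  val=11, idx=4
  val=16, idx=5
  val=22, idx=6
  val=29, idx=7

Final answer: 29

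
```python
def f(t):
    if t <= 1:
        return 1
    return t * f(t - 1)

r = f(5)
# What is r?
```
Call trace:
f(t=5)
  f(t=4)
    f(t=3)
      f(t=2)
        f(t=1)
        -> return 1
      -> return 2
    -> return 6
  -> return 24
-> return 120

Final answer: 120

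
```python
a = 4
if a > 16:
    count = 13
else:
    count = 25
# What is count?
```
Trace:
  a=4
  a=4, count=25

Final answer: 25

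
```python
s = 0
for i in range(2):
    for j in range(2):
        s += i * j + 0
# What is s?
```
Trace:
  s=0
  s=0, i=0, j=0
  s=0, i=0, j=1
  s=0, i=1, j=0
  s=1, i=1, j=1

Final answer: 1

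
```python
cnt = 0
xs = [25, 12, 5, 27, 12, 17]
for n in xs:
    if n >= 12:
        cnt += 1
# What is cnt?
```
Trace:
  cnt=0
  cnt=1, n=25
  cnt=2, n=12
  cnt=2, n=5
  cnt=3, n=27
  cnt=4, n=12
  cnt=5, n=17

Final answer: 5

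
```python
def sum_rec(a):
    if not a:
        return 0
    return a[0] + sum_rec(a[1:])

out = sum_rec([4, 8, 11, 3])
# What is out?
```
Call trace:
sum_rec(a=[4, 8, 11, 3])
  sum_rec(a=[8, 11, 3])
    sum_rec(a=[11, 3])
      sum_rec(a=[3])
        sum_rec(a=[])
        -> return 0
      -> return 3
    -> return 14
  -> return 22
-> return 26

Final answer: 26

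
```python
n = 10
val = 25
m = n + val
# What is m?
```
Trace:
  n=10
  n=10, val=25
  n=10, val=25, m=35

Final answer: 35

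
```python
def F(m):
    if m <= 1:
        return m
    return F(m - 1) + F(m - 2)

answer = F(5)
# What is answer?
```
Call trace (a repeated sub-call is expanded the first time; later identical calls just restate its return value):
F(m=5)
  F(m=4)
    F(m=3)
      F(m=2)
        F(m=1)
        -> return 1
        F(m=0)
        -> return 0
      -> return 1
      F(m=1)
      -> return 1
    -> return 2
    F(m=2) -> return 1  (same call as traced above)
  -> return 3
  F(m=3) -> return 2  (same call as traced above)
-> return 5

Final answer: 5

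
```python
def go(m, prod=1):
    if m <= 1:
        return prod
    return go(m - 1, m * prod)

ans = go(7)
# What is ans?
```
Call trace:
go(m=7, prod=1)
  go(m=6, prod=7)
    go(m=5, prod=42)
      go(m=4, prod=210)
        go(m=3, prod=840)
          go(m=2, prod=2520)
            go(m=1, prod=5040)
            -> return 5040
          -> return 5040
        -> return 5040
      -> return 5040
    -> return 5040
  -> return 5040
-> return 5040

Final answer: 5040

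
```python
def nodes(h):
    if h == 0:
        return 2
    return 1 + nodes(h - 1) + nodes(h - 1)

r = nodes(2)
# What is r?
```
Call trace (a repeated sub-call is expanded the first time; later identical calls just restate its return value):
nodes(h=2)
  nodes(h=1)
    nodes(h=0)
    -> return 2
    nodes(h=0)
    -> return 2
  -> return 5
  nodes(h=1) -> return 5  (same call as traced above)
-> return 11

Final answer: 11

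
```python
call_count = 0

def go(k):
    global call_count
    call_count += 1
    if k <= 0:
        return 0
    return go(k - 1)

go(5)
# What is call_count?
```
Call trace:
go(k=5)
  go(k=4)
    go(k=3)
      go(k=2)
        go(k=1)
          go(k=0)
          -> return 0
        -> return 0
      -> return 0
    -> return 0
  -> return 0
-> return 0

call_count is incremented once per call. go is entered once for each k = 5, 4, 3, 2, 1, 0 (the k <= 0 call returns without recursing), i.e. 5 + 1 calls.
call_count = 6

Final answer: 6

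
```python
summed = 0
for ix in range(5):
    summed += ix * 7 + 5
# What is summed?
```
Trace:
  summed=0
  summed=5, ix=0
  summed=17, ix=1
  summed=36, ix=2
  summed=62, ix=3
  summed=95, ix=4

Final answer: 95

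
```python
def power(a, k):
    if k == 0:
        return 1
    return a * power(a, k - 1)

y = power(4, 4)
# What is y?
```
Call trace:
power(a=4, k=4)
  power(a=4, k=3)
    power(a=4, k=2)
      power(a=4, k=1)
        power(a=4, k=0)
        -> return 1
      -> return 4
    -> return 16
  -> return 64
-> return 256

Final answer: 256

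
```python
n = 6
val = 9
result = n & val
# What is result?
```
Trace:
  n=6
  n=6, val=9
  n=6, val=9, result=0

Final answer: 0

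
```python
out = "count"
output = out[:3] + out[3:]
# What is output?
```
Trace:
  out='count'
  out='count', output='count'

Final answer: 'count'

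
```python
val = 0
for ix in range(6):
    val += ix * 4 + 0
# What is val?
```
Trace:
  val=0
  val=0, ix=0
  val=4, ix=1
  val=12, ix=2
  val=24, ix=3
  val=40, ix=4
  val=60, ix=5

Final answer: 60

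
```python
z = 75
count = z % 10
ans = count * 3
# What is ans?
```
Trace:
  z=75
  z=75, count=5
  z=75, count=5, ans=15

Final answer: 15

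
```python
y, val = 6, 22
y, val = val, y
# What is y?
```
Trace:
  y=6, val=22
  y=22, val=6

Final answer: 22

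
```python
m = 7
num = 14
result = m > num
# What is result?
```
Trace:
  m=7
  m=7, num=14
  m=7, num=14, result=False

Final answer: False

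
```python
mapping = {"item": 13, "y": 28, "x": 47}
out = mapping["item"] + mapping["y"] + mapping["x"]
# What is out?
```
Trace:
  mapping={'item': 13, 'y': 28, 'x': 47}
  mapping={'item': 13, 'y': 28, 'x': 47}, out=88

Final answer: 88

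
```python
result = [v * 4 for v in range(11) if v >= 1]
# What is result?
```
Trace:
  v=0
  v=1
  v=2
  v=3
  v=4
  v=5
  v=6
  v=7
  v=8
  v=9
  v=10
  result=[4, 8, 12, 16, 20, 24, 28, 32, 36, 40]

Final answer: [4, 8, 12, 16, 20, 24, 28, 32, 36, 40]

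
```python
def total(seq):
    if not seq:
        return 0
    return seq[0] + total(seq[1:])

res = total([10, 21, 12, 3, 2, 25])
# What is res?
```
Call trace:
total(seq=[10, 21, 12, 3, 2, 25])
  total(seq=[21, 12, 3, 2, 25])
    total(seq=[12, 3, 2, 25])
      total(seq=[3, 2, 25])
        total(seq=[2, 25])
          total(seq=[25])
            total(seq=[])
            -> return 0
          -> return 25
        -> return 27
      -> return 30
    -> return 42
  -> return 63
-> return 73

Final answer: 73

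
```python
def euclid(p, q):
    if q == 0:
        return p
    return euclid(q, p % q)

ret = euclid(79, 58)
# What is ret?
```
Call trace:
euclid(p=79, q=58)
  euclid(p=58, q=21)
    euclid(p=21, q=16)
      euclid(p=16, q=5)
        euclid(p=5, q=1)
          euclid(p=1, q=0)
          -> return 1
        -> return 1
      -> return 1
    -> return 1
  -> return 1
-> return 1

Final answer: 1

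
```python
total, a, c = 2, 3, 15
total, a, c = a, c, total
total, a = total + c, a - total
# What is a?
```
Trace:
  total=2, a=3, c=15
  total=3, a=15, c=2
  total=5, a=12, c=2

Final answer: 12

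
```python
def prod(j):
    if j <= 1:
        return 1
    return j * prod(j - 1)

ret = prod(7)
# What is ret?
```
Call trace:
prod(j=7)
  prod(j=6)
    prod(j=5)
      prod(j=4)
        prod(j=3)
          prod(j=2)
            prod(j=1)
            -> return 1
          -> return 2
        -> return 6
      -> return 24
    -> return 120
  -> return 720
-> return 5040

Final answer: 5040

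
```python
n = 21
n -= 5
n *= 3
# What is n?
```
Trace:
  n=21
  n=16
  n=48

Final answer: 48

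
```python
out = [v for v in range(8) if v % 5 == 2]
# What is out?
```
Trace:
  v=0
  v=1
  v=2
  v=3
  v=4
  v=5
  v=6
  v=7
  out=[2, 7]

Final answer: [2, 7]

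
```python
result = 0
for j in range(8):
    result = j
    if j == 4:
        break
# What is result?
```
Trace:
  result=0
  result=0, j=0
  result=1, j=1
  result=2, j=2
  result=3, j=3
  result=4, j=4

Final answer: 4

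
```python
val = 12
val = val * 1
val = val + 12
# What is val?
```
Trace:
  val=12
  val=12
  val=24

Final answer: 24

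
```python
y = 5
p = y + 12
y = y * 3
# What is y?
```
Trace:
  y=5
  y=5, p=17
  y=15, p=17

Final answer: 15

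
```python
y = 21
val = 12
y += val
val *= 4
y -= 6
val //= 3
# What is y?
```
Trace:
  y=21
  y=21, val=12
  y=33, val=12
  y=33, val=48
  y=27, val=48
  y=27, val=16

Final answer: 27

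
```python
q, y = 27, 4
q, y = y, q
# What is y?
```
Trace:
  q=27, y=4
  q=4, y=27

Final answer: 27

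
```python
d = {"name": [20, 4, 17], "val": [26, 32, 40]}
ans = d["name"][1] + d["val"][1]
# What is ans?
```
Trace:
  d={'name': [20, 4, 17], 'val': [26, 32, 40]}
  d={'name': [20, 4, 17], 'val': [26, 32, 40]}, ans=36

Final answer: 36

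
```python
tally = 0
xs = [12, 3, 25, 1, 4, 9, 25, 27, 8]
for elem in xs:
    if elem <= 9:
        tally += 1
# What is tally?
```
Trace:
  tally=0
  tally=0, elem=12
  tally=1, elem=3
  tally=1, elem=25
  tally=2, elem=1
  tally=3, elem=4
  tally=4, elem=9
  tally=4, elem=25
  tally=4, elem=27
  tally=5, elem=8

Final answer: 5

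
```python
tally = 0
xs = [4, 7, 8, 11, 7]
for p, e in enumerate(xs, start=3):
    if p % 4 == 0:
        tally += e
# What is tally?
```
Trace:
  tally=0
  tally=0, p=3, e=4
  tally=7, p=4, e=7
  tally=7, p=5, e=8
  tally=7, p=6, e=11
  tally=7, p=7, e=7

Final answer: 7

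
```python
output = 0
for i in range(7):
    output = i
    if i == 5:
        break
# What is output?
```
Trace:
  output=0
  output=0, i=0
  output=1, i=1
  output=2, i=2
  output=3, i=3
  output=4, i=4
  output=5, i=5

Final answer: 5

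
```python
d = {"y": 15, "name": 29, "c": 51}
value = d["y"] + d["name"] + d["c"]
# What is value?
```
Trace:
  d={'y': 15, 'name': 29, 'c': 51}
  d={'y': 15, 'name': 29, 'c': 51}, value=95

Final answer: 95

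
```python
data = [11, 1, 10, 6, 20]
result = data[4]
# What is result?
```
Trace:
  data=[11, 1, 10, 6, 20]
  data=[11, 1, 10, 6, 20], result=20

Final answer: 20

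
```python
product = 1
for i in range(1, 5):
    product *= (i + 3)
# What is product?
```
Trace:
  product=1
  product=4, i=1
  product=20, i=2
  product=120, i=3
  product=840, i=4

Final answer: 840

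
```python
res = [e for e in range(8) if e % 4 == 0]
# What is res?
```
Trace:
  e=0
  e=1
  e=2
  e=3
  e=4
  e=5
  e=6
  e=7
  res=[0, 4]

Final answer: [0, 4]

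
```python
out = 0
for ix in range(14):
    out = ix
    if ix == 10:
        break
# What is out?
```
Trace:
  out=0
  out=0, ix=0
  out=1, ix=1
  out=2, ix=2
  out=3, ix=3
  out=4, ix=4
  out=5, ix=5
  out=6, ix=6
  out=7, ix=7
  out=8, ix=8
  out=9, ix=9
  out=10, ix=10

Final answer: 10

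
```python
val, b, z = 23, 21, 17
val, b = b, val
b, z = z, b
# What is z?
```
Trace:
  val=23, b=21, z=17
  val=21, b=23, z=17
  val=21, b=17, z=23

Final answer: 23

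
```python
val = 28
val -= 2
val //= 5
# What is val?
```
Trace:
  val=28
  val=26
  val=5

Final answer: 5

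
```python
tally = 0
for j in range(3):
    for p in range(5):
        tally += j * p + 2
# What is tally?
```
Trace:
  tally=0
  tally=2, j=0, p=0
  tally=4, j=0, p=1
  tally=6, j=0, p=2
  tally=8, j=0, p=3
  tally=10, j=0, p=4
  tally=12, j=1, p=0
  tally=15, j=1, p=1
  tally=19, j=1, p=2
  tally=24, j=1, p=3
  tally=30, j=1, p=4
  tally=32, j=2, p=0
  tally=36, j=2, p=1
  tally=42, j=2, p=2
  tally=50, j=2, p=3
  tally=60, j=2, p=4

Final answer: 60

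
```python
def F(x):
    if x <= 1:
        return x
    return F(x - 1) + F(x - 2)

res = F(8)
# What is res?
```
Call trace (a repeated sub-call is expanded the first time; later identical calls just restate its return value):
F(x=8)
  F(x=7)
    F(x=6)
      F(x=5)
        F(x=4)
          F(x=3)
            F(x=2)
              F(x=1)
              -> return 1
              F(x=0)
              -> return 0
            -> return 1
            F(x=1)
            -> return 1
          -> return 2
          F(x=2) -> return 1  (same call as traced above)
        -> return 3
        F(x=3) -> return 2  (same call as traced above)
      -> return 5
      F(x=4) -> return 3  (same call as traced above)
    -> return 8
    F(x=5) -> return 5  (same call as traced above)
  -> return 13
  F(x=6) -> return 8  (same call as traced above)
-> return 21

Final answer: 21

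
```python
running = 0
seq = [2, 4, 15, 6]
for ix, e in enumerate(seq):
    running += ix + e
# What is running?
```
Trace:
  running=0
  running=2, ix=0, e=2
  running=7, ix=1, e=4
  running=24, ix=2, e=15
  running=33, ix=3, e=6

Final answer: 33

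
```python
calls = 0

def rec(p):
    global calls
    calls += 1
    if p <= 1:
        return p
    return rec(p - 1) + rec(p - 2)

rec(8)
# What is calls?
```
Call trace (a repeated sub-call is expanded the first time; later identical calls just restate its return value):
rec(p=8)
  rec(p=7)
    rec(p=6)
      rec(p=5)
        rec(p=4)
          rec(p=3)
            rec(p=2)
              rec(p=1)
              -> return 1
              rec(p=0)
              -> return 0
            -> return 1
            rec(p=1)
            -> return 1
          -> return 2
          rec(p=2) -> return 1  (same call as traced above)
        -> return 3
        rec(p=3) -> return 2  (same call as traced above)
      -> return 5
      rec(p=4) -> return 3  (same call as traced above)
    -> return 8
    rec(p=5) -> return 5  (same call as traced above)
  -> return 13
  rec(p=6) -> return 8  (same call as traced above)
-> return 21

calls is incremented once per call, so count the calls in each subtree. Let C(p) = number of calls made by rec(p).
C(0) = C(1) = 1 (base case, no recursion); C(p) = 1 + C(p - 1) + C(p - 2) otherwise.
C(2) = 1 + C(1) + C(0) = 1 + 1 + 1 = 3
C(3) = 1 + C(2) + C(1) = 1 + 3 + 1 = 5
C(4) = 1 + C(3) + C(2) = 1 + 5 + 3 = 9
C(5) = 1 + C(4) + C(3) = 1 + 9 + 5 = 15
C(6) = 1 + C(5) + C(4) = 1 + 15 + 9 = 25
C(7) = 1 + C(6) + C(5) = 1 + 25 + 15 = 41
C(8) = 1 + C(7) + C(6) = 1 + 41 + 25 = 67
calls = C(8) = 67

Final answer: 67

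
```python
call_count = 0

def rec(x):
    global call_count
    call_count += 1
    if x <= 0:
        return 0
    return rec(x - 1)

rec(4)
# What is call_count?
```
Call trace:
rec(x=4)
  rec(x=3)
    rec(x=2)
      rec(x=1)
        rec(x=0)
        -> return 0
      -> return 0
    -> return 0
  -> return 0
-> return 0

call_count is incremented once per call. rec is entered once for each x = 4, 3, 2, 1, 0 (the x <= 0 call returns without recursing), i.e. 4 + 1 calls.
call_count = 5

Final answer: 5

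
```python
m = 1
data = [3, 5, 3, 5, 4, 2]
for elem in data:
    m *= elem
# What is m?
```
Trace:
  m=1
  m=3, elem=3
  m=15, elem=5
  m=45, elem=3
  m=225, elem=5
  m=900, elem=4
  m=1800, elem=2

Final answer: 1800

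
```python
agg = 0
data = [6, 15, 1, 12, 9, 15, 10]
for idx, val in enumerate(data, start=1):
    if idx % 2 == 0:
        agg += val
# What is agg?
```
Trace:
  agg=0
  agg=0, idx=1, val=6
  agg=15, idx=2, val=15
  agg=15, idx=3, val=1
  agg=27, idx=4, val=12
  agg=27, idx=5, val=9
  agg=42, idx=6, val=15
  agg=42, idx=7, val=10

Final answer: 42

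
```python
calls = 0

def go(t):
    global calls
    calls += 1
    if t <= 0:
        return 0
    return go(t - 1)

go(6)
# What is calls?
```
Call trace:
go(t=6)
  go(t=5)
    go(t=4)
      go(t=3)
        go(t=2)
          go(t=1)
            go(t=0)
            -> return 0
          -> return 0
        -> return 0
      -> return 0
    -> return 0
  -> return 0
-> return 0

calls is incremented once per call. go is entered once for each t = 6, 5, 4, 3, 2, 1, 0 (the t <= 0 call returns without recursing), i.e. 6 + 1 calls.
calls = 7

Final answer: 7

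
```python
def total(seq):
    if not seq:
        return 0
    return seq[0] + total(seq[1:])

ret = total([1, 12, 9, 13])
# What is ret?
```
Call trace:
total(seq=[1, 12, 9, 13])
  total(seq=[12, 9, 13])
    total(seq=[9, 13])
      total(seq=[13])
        total(seq=[])
        -> return 0
      -> return 13
    -> return 22
  -> return 34
-> return 35

Final answer: 35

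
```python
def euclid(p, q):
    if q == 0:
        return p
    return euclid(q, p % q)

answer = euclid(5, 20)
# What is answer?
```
Call trace:
euclid(p=5, q=20)
  euclid(p=20, q=5)
    euclid(p=5, q=0)
    -> return 5
  -> return 5
-> return 5

Final answer: 5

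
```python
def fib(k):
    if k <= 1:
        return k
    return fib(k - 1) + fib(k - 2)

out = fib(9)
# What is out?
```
Call trace (a repeated sub-call is expanded the first time; later identical calls just restate its return value):
fib(k=9)
  fib(k=8)
    fib(k=7)
      fib(k=6)
        fib(k=5)
          fib(k=4)
            fib(k=3)
              fib(k=2)
                fib(k=1)
                -> return 1
                fib(k=0)
                -> return 0
              -> return 1
              fib(k=1)
              -> return 1
            -> return 2
            fib(k=2) -> return 1  (same call as traced above)
          -> return 3
          fib(k=3) -> return 2  (same call as traced above)
        -> return 5
        fib(k=4) -> return 3  (same call as traced above)
      -> return 8
      fib(k=5) -> return 5  (same call as traced above)
    -> return 13
    fib(k=6) -> return 8  (same call as traced above)
  -> return 21
  fib(k=7) -> return 13  (same call as traced above)
-> return 34

Final answer: 34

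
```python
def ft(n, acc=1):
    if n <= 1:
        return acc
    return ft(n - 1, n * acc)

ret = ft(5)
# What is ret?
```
Call trace:
ft(n=5, acc=1)
  ft(n=4, acc=5)
    ft(n=3, acc=20)
      ft(n=2, acc=60)
        ft(n=1, acc=120)
        -> return 120
      -> return 120
    -> return 120
  -> return 120
-> return 120

Final answer: 120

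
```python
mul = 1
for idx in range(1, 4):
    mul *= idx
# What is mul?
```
Trace:
  mul=1
  mul=1, idx=1
  mul=2, idx=2
  mul=6, idx=3

Final answer: 6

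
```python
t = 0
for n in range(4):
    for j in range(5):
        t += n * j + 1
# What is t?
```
Trace:
  t=0
  t=1, n=0, j=0
  t=2, n=0, j=1
  t=3, n=0, j=2
  t=4, n=0, j=3
  t=5, n=0, j=4
  t=6, n=1, j=0
  t=8, n=1, j=1
  t=11, n=1, j=2
  t=15, n=1, j=3
  t=20, n=1, j=4
  t=21, n=2, j=0
  t=24, n=2, j=1
  t=29, n=2, j=2
  t=36, n=2, j=3
  t=45, n=2, j=4
  t=46, n=3, j=0
  t=50, n=3, j=1
  t=57, n=3, j=2
  t=67, n=3, j=3
  t=80, n=3, j=4

Final answer: 80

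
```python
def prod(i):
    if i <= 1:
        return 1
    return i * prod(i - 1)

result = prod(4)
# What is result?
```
Call trace:
prod(i=4)
  prod(i=3)
    prod(i=2)
      prod(i=1)
      -> return 1
    -> return 2
  -> return 6
-> return 24

Final answer: 24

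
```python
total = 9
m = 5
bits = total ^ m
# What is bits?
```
Trace:
  total=9
  total=9, m=5
  total=9, m=5, bits=12

Final answer: 12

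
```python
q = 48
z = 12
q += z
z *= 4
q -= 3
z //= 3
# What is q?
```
Trace:
  q=48
  q=48, z=12
  q=60, z=12
  q=60, z=48
  q=57, z=48
  q=57, z=16

Final answer: 57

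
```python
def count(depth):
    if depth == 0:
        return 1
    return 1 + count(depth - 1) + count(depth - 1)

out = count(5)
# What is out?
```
Call trace (a repeated sub-call is expanded the first time; later identical calls just restate its return value):
count(depth=5)
  count(depth=4)
    count(depth=3)
      count(depth=2)
        count(depth=1)
          count(depth=0)
          -> return 1
          count(depth=0)
          -> return 1
        -> return 3
        count(depth=1) -> return 3  (same call as traced above)
      -> return 7
      count(depth=2) -> return 7  (same call as traced above)
    -> return 15
    count(depth=3) -> return 15  (same call as traced above)
  -> return 31
  count(depth=4) -> return 31  (same call as traced above)
-> return 63

Final answer: 63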